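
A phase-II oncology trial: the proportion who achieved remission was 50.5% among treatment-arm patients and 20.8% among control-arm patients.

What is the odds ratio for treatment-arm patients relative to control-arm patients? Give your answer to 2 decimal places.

odds, treatment-arm patients = 0.5050/0.4950 = 1.0202
odds, control-arm patients = 0.2080/0.7920 = 0.2626
OR = 1.0202 / 0.2626 = 3.88

3.88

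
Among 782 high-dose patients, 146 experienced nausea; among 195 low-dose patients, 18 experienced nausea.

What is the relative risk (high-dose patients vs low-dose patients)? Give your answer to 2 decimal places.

risk, high-dose patients = 146/782 = 0.1867
risk, low-dose patients = 18/195 = 0.0923
RR = 0.1867 / 0.0923 = 2.02

2.02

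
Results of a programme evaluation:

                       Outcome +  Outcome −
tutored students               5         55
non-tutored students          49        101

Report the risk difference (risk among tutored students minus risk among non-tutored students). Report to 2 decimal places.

RD = -0.24

risk, tutored students = 5/60 = 0.0833
risk, non-tutored students = 49/150 = 0.3267
risk difference = 0.0833 − 0.3267 = -0.24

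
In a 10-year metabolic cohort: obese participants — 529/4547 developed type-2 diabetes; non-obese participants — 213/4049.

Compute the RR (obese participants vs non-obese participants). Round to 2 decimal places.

2.21

risk, obese participants = 529/4547 = 0.1163
risk, non-obese participants = 213/4049 = 0.0526
RR = 0.1163 / 0.0526 = 2.21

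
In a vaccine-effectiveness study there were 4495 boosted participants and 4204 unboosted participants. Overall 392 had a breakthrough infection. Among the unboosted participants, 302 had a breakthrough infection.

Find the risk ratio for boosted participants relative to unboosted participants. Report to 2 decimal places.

boosted participants with the outcome: 392 − 302 = 90
boosted participants without the outcome: 4495 − 90 = 4405
unboosted participants without the outcome: 4204 − 302 = 3902
risk, boosted participants = 90/4495 = 0.02002
risk, unboosted participants = 302/4204 = 0.07184
RR = 0.02002 / 0.07184 = 0.28

RR = 0.28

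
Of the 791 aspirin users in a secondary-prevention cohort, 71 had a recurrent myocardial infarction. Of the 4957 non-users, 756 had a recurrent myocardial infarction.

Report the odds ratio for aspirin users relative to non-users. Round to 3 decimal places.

OR = (71 × 4201) / (720 × 756) = 298271/544320 ≈ 0.548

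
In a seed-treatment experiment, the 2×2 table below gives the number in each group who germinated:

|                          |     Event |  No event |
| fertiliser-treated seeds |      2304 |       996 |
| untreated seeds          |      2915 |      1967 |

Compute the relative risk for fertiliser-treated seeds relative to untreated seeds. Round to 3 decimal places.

risk, fertiliser-treated seeds = 2304/3300 = 0.6982
risk, untreated seeds = 2915/4882 = 0.5971
RR = 0.6982 / 0.5971 = 1.169

1.169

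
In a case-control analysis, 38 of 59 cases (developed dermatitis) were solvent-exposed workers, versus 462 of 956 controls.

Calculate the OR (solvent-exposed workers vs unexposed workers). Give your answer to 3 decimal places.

OR = 1.935

odds, solvent-exposed workers = 38/462 = 0.08225
odds, unexposed workers = 21/494 = 0.04251
OR = 0.08225 / 0.04251 = 1.935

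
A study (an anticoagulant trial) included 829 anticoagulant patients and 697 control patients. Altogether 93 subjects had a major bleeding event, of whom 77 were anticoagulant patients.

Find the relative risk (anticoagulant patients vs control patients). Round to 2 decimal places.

4.05

anticoagulant patients without the outcome: 829 − 77 = 752
control patients with the outcome: 93 − 77 = 16
control patients without the outcome: 697 − 16 = 681
risk, anticoagulant patients = 77/829 = 0.09288
risk, control patients = 16/697 = 0.02296
RR = 0.09288 / 0.02296 = 4.05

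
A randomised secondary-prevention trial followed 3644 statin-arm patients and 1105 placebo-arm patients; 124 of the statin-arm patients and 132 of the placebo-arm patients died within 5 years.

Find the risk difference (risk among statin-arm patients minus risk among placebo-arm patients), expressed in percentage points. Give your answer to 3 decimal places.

-8.543

risk, statin-arm patients = 124/3644 = 0.03403
risk, placebo-arm patients = 132/1105 = 0.11946
risk difference = 0.03403 − 0.11946 = -0.08543 → -8.543 percentage points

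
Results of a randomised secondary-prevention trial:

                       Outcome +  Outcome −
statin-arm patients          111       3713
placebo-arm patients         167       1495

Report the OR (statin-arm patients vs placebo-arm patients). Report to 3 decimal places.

OR = (111 × 1495) / (3713 × 167) = 165945/620071 ≈ 0.268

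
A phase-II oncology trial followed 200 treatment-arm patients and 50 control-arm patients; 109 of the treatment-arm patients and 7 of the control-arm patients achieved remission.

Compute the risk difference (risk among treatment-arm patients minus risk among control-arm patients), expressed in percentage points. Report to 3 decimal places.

risk, treatment-arm patients = 109/200 = 0.5450
risk, control-arm patients = 7/50 = 0.1400
risk difference = 0.5450 − 0.1400 = 0.4050 → 40.500 percentage points

40.500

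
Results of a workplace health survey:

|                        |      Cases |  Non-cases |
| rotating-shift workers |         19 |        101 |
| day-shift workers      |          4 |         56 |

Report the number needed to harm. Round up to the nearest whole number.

risk, rotating-shift workers = 19/120 = 0.158333
risk, day-shift workers = 4/60 = 0.066667
absolute risk difference = 0.091667
1 / 0.091667 = 10.909 → round up → 11

11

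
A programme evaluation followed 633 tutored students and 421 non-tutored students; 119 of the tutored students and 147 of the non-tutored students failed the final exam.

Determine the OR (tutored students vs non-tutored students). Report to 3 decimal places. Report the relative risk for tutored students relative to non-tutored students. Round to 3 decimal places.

odds, tutored students = 119/514 = 0.2315
odds, non-tutored students = 147/274 = 0.5365
OR = 0.2315 / 0.5365 = 0.432
risk, tutored students = 119/633 = 0.1880
risk, non-tutored students = 147/421 = 0.3492
RR = 0.1880 / 0.3492 = 0.538

OR = 0.432; RR = 0.538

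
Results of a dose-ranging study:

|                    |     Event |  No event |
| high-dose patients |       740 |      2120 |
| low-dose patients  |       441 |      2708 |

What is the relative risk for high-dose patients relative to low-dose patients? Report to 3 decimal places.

RR ≈ 1.848

risk, high-dose patients = 740/2860 = 0.2587
risk, low-dose patients = 441/3149 = 0.1400
RR = 0.2587 / 0.1400 = 1.848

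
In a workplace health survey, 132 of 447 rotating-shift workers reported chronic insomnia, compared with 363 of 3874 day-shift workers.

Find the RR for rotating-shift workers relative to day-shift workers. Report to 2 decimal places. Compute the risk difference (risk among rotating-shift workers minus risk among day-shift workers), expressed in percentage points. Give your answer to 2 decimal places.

RR = 3.15; RD = 20.16

risk, rotating-shift workers = 132/447 = 0.2953
risk, day-shift workers = 363/3874 = 0.0937
RR = 0.2953 / 0.0937 = 3.15
risk difference = 0.2953 − 0.0937 = 0.2016 → 20.16 percentage points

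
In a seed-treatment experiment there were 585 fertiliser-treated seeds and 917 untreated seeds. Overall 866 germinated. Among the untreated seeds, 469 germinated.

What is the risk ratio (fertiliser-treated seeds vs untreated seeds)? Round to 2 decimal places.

fertiliser-treated seeds with the outcome: 866 − 469 = 397
fertiliser-treated seeds without the outcome: 585 − 397 = 188
untreated seeds without the outcome: 917 − 469 = 448
risk, fertiliser-treated seeds = 397/585 = 0.6786
risk, untreated seeds = 469/917 = 0.5115
RR = 0.6786 / 0.5115 = 1.33

RR = 1.33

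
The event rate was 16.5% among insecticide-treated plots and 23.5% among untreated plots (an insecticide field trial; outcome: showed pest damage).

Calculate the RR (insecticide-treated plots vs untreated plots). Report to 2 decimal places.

RR = 0.1650 / 0.2350 = 0.70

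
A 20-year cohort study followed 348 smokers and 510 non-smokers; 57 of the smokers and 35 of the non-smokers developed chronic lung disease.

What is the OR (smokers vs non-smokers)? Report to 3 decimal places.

odds, smokers = 57/291 = 0.1959
odds, non-smokers = 35/475 = 0.0737
OR = 0.1959 / 0.0737 = 2.658

2.658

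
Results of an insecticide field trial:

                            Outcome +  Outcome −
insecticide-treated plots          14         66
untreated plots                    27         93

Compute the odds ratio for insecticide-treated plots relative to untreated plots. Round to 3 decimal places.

0.731

odds, insecticide-treated plots = 14/66 = 0.2121
odds, untreated plots = 27/93 = 0.2903
OR = 0.2121 / 0.2903 = 0.731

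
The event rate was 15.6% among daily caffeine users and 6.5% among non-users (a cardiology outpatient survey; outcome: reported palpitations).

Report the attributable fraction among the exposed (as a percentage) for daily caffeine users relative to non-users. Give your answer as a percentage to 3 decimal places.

AR% = (0.1560 − 0.0650) / 0.1560 = 0.5833 → 58.333%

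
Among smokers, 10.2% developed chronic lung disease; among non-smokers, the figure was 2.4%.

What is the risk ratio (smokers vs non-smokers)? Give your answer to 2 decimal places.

RR = 0.10200 / 0.02400 = 4.25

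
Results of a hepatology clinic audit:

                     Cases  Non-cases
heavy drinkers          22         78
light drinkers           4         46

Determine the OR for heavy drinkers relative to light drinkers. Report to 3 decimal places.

OR = (22 × 46) / (78 × 4) = 1012/312 ≈ 3.244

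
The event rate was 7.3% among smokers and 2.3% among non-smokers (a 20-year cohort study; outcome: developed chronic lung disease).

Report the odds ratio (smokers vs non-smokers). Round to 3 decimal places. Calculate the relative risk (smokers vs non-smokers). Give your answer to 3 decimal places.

OR = 3.345; RR = 3.174

odds, smokers = 0.07300/0.92700 = 0.07875
odds, non-smokers = 0.02300/0.97700 = 0.02354
OR = 0.07875 / 0.02354 = 3.345
RR = 0.07300 / 0.02300 = 3.174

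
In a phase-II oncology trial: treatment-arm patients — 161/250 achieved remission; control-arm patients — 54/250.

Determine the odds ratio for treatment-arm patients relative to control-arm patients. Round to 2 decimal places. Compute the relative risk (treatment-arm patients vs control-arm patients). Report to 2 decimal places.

OR = 6.57; RR = 2.98

odds, treatment-arm patients = 161/89 = 1.8090
odds, control-arm patients = 54/196 = 0.2755
OR = 1.8090 / 0.2755 = 6.57
risk, treatment-arm patients = 161/250 = 0.6440
risk, control-arm patients = 54/250 = 0.2160
RR = 0.6440 / 0.2160 = 2.98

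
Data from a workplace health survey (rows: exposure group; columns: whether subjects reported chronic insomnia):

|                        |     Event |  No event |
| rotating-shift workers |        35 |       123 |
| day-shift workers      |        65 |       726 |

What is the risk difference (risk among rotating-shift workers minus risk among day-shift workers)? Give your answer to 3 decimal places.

risk, rotating-shift workers = 35/158 = 0.2215
risk, day-shift workers = 65/791 = 0.0822
risk difference = 0.2215 − 0.0822 = 0.139

RD = 0.139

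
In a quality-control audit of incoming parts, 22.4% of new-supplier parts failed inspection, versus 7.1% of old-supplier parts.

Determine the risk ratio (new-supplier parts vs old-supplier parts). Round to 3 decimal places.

RR = 0.2240 / 0.0710 = 3.155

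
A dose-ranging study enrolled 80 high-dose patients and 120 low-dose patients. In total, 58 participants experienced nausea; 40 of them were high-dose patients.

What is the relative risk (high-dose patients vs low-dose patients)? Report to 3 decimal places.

high-dose patients without the outcome: 80 − 40 = 40
low-dose patients with the outcome: 58 − 40 = 18
low-dose patients without the outcome: 120 − 18 = 102
risk, high-dose patients = 40/80 = 0.5000
risk, low-dose patients = 18/120 = 0.1500
RR = 0.5000 / 0.1500 = 3.333

3.333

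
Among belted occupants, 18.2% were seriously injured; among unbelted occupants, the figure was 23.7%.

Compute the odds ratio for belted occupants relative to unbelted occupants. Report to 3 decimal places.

odds, belted occupants = 0.1820/0.8180 = 0.2225
odds, unbelted occupants = 0.2370/0.7630 = 0.3106
OR = 0.2225 / 0.3106 = 0.716

OR: 0.716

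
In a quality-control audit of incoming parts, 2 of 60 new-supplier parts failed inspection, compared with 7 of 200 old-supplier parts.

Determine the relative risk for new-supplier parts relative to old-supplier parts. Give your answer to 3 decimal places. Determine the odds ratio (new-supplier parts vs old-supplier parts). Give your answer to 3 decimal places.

RR = 0.952; OR = 0.951

risk, new-supplier parts = 2/60 = 0.03333
risk, old-supplier parts = 7/200 = 0.03500
RR = 0.03333 / 0.03500 = 0.952
odds, new-supplier parts = 2/58 = 0.03448
odds, old-supplier parts = 7/193 = 0.03627
OR = 0.03448 / 0.03627 = 0.951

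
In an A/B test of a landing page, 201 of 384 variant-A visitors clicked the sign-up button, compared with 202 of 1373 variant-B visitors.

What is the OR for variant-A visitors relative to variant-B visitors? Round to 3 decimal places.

OR = (201 × 1171) / (183 × 202) = 235371/36966 ≈ 6.367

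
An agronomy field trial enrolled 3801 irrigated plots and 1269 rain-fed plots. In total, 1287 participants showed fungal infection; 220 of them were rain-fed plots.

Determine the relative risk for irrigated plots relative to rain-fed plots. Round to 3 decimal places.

irrigated plots with the outcome: 1287 − 220 = 1067
irrigated plots without the outcome: 3801 − 1067 = 2734
rain-fed plots without the outcome: 1269 − 220 = 1049
risk, irrigated plots = 1067/3801 = 0.2807
risk, rain-fed plots = 220/1269 = 0.1734
RR = 0.2807 / 0.1734 = 1.619

RR = 1.619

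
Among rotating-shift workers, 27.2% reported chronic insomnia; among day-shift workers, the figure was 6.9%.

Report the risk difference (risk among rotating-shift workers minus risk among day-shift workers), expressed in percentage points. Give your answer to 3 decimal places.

RD = 20.300

risk difference = 0.2720 − 0.0690 = 0.2030 → 20.300 percentage points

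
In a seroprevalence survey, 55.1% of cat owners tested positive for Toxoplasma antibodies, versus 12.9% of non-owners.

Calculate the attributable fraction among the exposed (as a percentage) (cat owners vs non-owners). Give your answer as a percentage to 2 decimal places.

AR% = (0.5510 − 0.1290) / 0.5510 = 0.7659 → 76.59%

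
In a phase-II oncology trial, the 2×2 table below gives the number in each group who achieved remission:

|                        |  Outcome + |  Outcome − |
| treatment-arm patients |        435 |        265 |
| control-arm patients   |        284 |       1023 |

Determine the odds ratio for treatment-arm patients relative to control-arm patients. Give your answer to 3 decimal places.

OR = (435 × 1023) / (265 × 284) = 445005/75260 ≈ 5.913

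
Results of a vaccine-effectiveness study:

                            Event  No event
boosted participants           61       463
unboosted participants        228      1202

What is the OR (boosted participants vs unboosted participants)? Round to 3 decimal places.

OR = (61 × 1202) / (463 × 228) = 73322/105564 ≈ 0.695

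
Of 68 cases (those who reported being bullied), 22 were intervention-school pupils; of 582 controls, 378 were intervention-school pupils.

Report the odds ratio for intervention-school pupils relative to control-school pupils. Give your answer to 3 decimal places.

OR = (22 × 204) / (378 × 46) = 4488/17388 ≈ 0.258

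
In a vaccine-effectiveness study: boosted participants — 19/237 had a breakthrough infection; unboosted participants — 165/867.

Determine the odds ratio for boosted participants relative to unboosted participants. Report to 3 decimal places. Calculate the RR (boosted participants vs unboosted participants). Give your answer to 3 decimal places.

OR = (19 × 702) / (218 × 165) = 13338/35970 ≈ 0.371
risk, boosted participants = 19/237 = 0.0802
risk, unboosted participants = 165/867 = 0.1903
RR = 0.0802 / 0.1903 = 0.421

OR = 0.371; RR = 0.421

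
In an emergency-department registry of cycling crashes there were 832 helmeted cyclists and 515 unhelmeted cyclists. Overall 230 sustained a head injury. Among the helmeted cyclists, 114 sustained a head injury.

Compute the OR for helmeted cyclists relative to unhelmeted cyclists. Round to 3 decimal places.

helmeted cyclists without the outcome: 832 − 114 = 718
unhelmeted cyclists with the outcome: 230 − 114 = 116
unhelmeted cyclists without the outcome: 515 − 116 = 399
odds, helmeted cyclists = 114/718 = 0.1588
odds, unhelmeted cyclists = 116/399 = 0.2907
OR = 0.1588 / 0.2907 = 0.546

OR ≈ 0.546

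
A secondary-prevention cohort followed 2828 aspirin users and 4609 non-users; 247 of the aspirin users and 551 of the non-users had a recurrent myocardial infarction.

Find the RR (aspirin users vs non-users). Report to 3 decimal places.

risk, aspirin users = 247/2828 = 0.0873
risk, non-users = 551/4609 = 0.1195
RR = 0.0873 / 0.1195 = 0.731

0.731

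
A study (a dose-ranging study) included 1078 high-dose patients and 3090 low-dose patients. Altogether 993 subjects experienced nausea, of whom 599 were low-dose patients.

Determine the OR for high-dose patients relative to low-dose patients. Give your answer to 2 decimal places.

2.40

high-dose patients with the outcome: 993 − 599 = 394
high-dose patients without the outcome: 1078 − 394 = 684
low-dose patients without the outcome: 3090 − 599 = 2491
odds, high-dose patients = 394/684 = 0.5760
odds, low-dose patients = 599/2491 = 0.2405
OR = 0.5760 / 0.2405 = 2.40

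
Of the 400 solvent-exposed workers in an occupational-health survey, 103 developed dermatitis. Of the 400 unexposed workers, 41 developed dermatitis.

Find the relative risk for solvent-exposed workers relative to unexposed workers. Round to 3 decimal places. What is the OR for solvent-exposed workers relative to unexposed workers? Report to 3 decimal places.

RR = 2.512; OR = 3.037

risk, solvent-exposed workers = 103/400 = 0.2575
risk, unexposed workers = 41/400 = 0.1025
RR = 0.2575 / 0.1025 = 2.512
OR = (103 × 359) / (297 × 41) = 36977/12177 ≈ 3.037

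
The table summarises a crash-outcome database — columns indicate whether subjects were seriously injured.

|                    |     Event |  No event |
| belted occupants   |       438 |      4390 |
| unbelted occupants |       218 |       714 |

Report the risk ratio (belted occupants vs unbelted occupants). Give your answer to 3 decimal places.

risk, belted occupants = 438/4828 = 0.0907
risk, unbelted occupants = 218/932 = 0.2339
RR = 0.0907 / 0.2339 = 0.388

0.388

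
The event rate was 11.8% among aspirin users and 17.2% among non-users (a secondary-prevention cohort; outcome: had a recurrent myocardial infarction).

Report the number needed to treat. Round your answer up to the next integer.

NNT: 19

absolute risk difference = 0.054000
1 / 0.054000 = 18.519 → round up → 19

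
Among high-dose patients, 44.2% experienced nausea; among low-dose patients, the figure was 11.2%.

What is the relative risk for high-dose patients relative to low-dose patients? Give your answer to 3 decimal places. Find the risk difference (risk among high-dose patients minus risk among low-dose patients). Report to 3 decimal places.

RR = 0.4420 / 0.1120 = 3.946
risk difference = 0.4420 − 0.1120 = 0.330

RR = 3.946; RD = 0.330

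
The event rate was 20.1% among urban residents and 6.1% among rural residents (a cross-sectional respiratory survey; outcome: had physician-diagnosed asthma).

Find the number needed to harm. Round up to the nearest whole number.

8

absolute risk difference = 0.140000
1 / 0.140000 = 7.143 → round up → 8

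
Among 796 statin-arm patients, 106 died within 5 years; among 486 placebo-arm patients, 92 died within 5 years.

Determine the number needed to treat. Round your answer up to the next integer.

NNT = 18

risk, statin-arm patients = 106/796 = 0.133166
risk, placebo-arm patients = 92/486 = 0.189300
absolute risk difference = 0.056135
1 / 0.056135 = 17.814 → round up → 18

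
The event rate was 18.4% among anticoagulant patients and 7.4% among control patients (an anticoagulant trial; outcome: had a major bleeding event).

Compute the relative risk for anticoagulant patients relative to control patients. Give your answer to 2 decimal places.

RR = 0.1840 / 0.0740 = 2.49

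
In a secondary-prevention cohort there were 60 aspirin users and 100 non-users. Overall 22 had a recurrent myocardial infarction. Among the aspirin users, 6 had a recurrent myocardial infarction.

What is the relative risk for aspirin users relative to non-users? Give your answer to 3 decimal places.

aspirin users without the outcome: 60 − 6 = 54
non-users with the outcome: 22 − 6 = 16
non-users without the outcome: 100 − 16 = 84
risk, aspirin users = 6/60 = 0.1000
risk, non-users = 16/100 = 0.1600
RR = 0.1000 / 0.1600 = 0.625

RR = 0.625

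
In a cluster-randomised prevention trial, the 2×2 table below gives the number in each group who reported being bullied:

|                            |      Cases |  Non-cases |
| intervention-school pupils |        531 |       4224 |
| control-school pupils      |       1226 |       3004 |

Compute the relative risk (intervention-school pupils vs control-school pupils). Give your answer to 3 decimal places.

0.385

risk, intervention-school pupils = 531/4755 = 0.1117
risk, control-school pupils = 1226/4230 = 0.2898
RR = 0.1117 / 0.2898 = 0.385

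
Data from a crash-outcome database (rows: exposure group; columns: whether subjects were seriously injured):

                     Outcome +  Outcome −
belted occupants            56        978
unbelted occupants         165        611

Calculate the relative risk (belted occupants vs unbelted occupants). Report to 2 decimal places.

risk, belted occupants = 56/1034 = 0.0542
risk, unbelted occupants = 165/776 = 0.2126
RR = 0.0542 / 0.2126 = 0.25

RR = 0.25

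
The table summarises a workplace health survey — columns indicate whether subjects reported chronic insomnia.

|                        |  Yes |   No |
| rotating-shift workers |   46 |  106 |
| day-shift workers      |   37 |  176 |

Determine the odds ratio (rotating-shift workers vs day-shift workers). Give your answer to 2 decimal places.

OR = (46 × 176) / (106 × 37) = 8096/3922 ≈ 2.06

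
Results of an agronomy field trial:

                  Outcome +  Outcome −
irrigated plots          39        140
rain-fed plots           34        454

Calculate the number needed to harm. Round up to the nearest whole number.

risk, irrigated plots = 39/179 = 0.217877
risk, rain-fed plots = 34/488 = 0.069672
absolute risk difference = 0.148205
1 / 0.148205 = 6.747 → round up → 7

NNH = 7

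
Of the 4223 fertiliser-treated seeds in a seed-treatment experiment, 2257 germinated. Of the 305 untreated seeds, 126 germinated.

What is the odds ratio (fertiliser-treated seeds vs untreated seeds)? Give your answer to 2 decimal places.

OR = (2257 × 179) / (1966 × 126) = 404003/247716 ≈ 1.63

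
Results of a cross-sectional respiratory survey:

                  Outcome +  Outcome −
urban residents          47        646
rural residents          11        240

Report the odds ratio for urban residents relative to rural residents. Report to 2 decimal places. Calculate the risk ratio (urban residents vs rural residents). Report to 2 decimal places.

odds, urban residents = 47/646 = 0.07276
odds, rural residents = 11/240 = 0.04583
OR = 0.07276 / 0.04583 = 1.59
risk, urban residents = 47/693 = 0.06782
risk, rural residents = 11/251 = 0.04382
RR = 0.06782 / 0.04382 = 1.55

OR = 1.59; RR = 1.55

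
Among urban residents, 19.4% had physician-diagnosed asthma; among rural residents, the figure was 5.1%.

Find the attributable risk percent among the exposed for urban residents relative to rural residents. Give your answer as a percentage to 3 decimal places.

AR% = (0.1940 − 0.0510) / 0.1940 = 0.7371 → 73.711%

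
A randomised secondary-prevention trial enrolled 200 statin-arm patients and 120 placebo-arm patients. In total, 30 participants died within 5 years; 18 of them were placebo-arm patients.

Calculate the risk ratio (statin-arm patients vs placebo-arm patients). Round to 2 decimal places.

RR: 0.40

statin-arm patients with the outcome: 30 − 18 = 12
statin-arm patients without the outcome: 200 − 12 = 188
placebo-arm patients without the outcome: 120 − 18 = 102
risk, statin-arm patients = 12/200 = 0.0600
risk, placebo-arm patients = 18/120 = 0.1500
RR = 0.0600 / 0.1500 = 0.40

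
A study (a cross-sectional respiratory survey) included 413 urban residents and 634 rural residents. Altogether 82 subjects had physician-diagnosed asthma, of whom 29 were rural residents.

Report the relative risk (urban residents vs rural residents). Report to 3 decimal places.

2.806

urban residents with the outcome: 82 − 29 = 53
urban residents without the outcome: 413 − 53 = 360
rural residents without the outcome: 634 − 29 = 605
risk, urban residents = 53/413 = 0.12833
risk, rural residents = 29/634 = 0.04574
RR = 0.12833 / 0.04574 = 2.806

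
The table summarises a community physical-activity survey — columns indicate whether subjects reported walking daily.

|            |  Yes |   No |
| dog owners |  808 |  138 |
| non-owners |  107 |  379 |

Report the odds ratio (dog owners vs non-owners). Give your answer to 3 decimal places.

OR = (808 × 379) / (138 × 107) = 306232/14766 ≈ 20.739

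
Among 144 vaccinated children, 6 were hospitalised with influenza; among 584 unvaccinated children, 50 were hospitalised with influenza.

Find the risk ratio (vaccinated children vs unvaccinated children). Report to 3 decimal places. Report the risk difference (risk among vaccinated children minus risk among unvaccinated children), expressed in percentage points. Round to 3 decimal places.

risk, vaccinated children = 6/144 = 0.04167
risk, unvaccinated children = 50/584 = 0.08562
RR = 0.04167 / 0.08562 = 0.487
risk difference = 0.04167 − 0.08562 = -0.04395 → -4.395 percentage points

RR = 0.487; RD = -4.395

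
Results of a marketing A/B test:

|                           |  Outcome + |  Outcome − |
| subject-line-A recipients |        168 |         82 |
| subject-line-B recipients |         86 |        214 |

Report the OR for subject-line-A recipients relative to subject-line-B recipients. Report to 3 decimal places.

odds, subject-line-A recipients = 168/82 = 2.0488
odds, subject-line-B recipients = 86/214 = 0.4019
OR = 2.0488 / 0.4019 = 5.098

5.098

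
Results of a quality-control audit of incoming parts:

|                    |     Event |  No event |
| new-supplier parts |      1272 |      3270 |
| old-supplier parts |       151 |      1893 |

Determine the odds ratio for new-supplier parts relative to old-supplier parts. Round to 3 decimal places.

OR = (1272 × 1893) / (3270 × 151) = 2407896/493770 ≈ 4.877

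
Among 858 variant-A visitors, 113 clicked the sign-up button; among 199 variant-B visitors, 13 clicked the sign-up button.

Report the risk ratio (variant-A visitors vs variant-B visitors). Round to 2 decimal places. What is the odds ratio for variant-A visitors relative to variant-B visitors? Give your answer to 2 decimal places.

RR = 2.02; OR = 2.17

risk, variant-A visitors = 113/858 = 0.1317
risk, variant-B visitors = 13/199 = 0.0653
RR = 0.1317 / 0.0653 = 2.02
odds, variant-A visitors = 113/745 = 0.1517
odds, variant-B visitors = 13/186 = 0.0699
OR = 0.1517 / 0.0699 = 2.17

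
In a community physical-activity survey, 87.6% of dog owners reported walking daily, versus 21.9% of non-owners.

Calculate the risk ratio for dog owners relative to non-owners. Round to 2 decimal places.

RR = 0.8760 / 0.2190 = 4.00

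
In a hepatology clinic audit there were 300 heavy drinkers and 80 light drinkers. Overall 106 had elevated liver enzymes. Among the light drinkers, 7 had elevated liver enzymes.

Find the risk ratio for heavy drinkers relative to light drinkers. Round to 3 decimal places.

heavy drinkers with the outcome: 106 − 7 = 99
heavy drinkers without the outcome: 300 − 99 = 201
light drinkers without the outcome: 80 − 7 = 73
risk, heavy drinkers = 99/300 = 0.3300
risk, light drinkers = 7/80 = 0.0875
RR = 0.3300 / 0.0875 = 3.771

3.771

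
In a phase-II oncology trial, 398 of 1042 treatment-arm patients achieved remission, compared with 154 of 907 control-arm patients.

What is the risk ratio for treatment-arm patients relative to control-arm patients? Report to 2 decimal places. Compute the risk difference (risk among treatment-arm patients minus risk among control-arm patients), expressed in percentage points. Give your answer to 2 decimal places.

risk, treatment-arm patients = 398/1042 = 0.3820
risk, control-arm patients = 154/907 = 0.1698
RR = 0.3820 / 0.1698 = 2.25
risk difference = 0.3820 − 0.1698 = 0.2122 → 21.22 percentage points

RR = 2.25; RD = 21.22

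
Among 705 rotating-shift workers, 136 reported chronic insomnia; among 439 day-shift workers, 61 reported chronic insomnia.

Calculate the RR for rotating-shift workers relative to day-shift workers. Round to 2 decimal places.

risk, rotating-shift workers = 136/705 = 0.1929
risk, day-shift workers = 61/439 = 0.1390
RR = 0.1929 / 0.1390 = 1.39

RR ≈ 1.39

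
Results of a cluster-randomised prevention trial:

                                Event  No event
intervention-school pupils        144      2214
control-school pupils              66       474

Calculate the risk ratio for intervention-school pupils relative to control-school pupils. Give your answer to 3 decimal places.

0.500

risk, intervention-school pupils = 144/2358 = 0.0611
risk, control-school pupils = 66/540 = 0.1222
RR = 0.0611 / 0.1222 = 0.500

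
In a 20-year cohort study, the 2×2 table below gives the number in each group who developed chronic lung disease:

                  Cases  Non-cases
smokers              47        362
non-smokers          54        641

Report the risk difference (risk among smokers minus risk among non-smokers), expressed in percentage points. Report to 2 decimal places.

risk, smokers = 47/409 = 0.1149
risk, non-smokers = 54/695 = 0.0777
risk difference = 0.1149 − 0.0777 = 0.0372 → 3.72 percentage points

RD: 3.72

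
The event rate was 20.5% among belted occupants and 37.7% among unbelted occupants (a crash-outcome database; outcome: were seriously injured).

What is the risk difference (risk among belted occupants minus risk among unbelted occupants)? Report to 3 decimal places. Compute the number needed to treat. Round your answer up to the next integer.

risk difference = 0.2050 − 0.3770 = -0.172
absolute risk difference = 0.172000
1 / 0.172000 = 5.814 → round up → 6

RD = -0.172; NNT = 6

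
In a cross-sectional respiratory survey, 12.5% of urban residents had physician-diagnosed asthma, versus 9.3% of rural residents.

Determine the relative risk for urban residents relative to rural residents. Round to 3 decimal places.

RR = 0.1250 / 0.0930 = 1.344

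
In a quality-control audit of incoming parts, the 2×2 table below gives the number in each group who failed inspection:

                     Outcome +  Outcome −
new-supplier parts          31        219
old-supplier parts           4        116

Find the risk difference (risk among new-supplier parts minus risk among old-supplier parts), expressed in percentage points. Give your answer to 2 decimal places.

risk, new-supplier parts = 31/250 = 0.12400
risk, old-supplier parts = 4/120 = 0.03333
risk difference = 0.12400 − 0.03333 = 0.09067 → 9.07 percentage points

9.07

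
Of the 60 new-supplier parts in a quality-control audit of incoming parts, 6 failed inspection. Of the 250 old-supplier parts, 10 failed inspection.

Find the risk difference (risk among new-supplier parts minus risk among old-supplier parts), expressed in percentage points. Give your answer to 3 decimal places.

risk, new-supplier parts = 6/60 = 0.10000
risk, old-supplier parts = 10/250 = 0.04000
risk difference = 0.10000 − 0.04000 = 0.06000 → 6.000 percentage points

RD ≈ 6.000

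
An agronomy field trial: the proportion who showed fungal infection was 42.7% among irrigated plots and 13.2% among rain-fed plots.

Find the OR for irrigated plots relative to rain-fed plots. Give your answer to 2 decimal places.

odds, irrigated plots = 0.4270/0.5730 = 0.7452
odds, rain-fed plots = 0.1320/0.8680 = 0.1521
OR = 0.7452 / 0.1521 = 4.90

4.90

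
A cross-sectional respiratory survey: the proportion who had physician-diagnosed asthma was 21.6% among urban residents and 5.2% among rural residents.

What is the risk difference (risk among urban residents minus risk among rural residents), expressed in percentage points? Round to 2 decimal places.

16.40

risk difference = 0.2160 − 0.0520 = 0.1640 → 16.40 percentage points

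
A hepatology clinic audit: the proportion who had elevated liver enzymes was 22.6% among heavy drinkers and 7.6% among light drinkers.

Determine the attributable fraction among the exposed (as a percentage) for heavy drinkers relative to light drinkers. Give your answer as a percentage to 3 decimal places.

AR% = (0.2260 − 0.0760) / 0.2260 = 0.6637 → 66.372%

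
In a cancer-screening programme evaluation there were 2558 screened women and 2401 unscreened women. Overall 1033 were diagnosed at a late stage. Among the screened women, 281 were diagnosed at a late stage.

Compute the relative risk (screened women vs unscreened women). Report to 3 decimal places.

screened women without the outcome: 2558 − 281 = 2277
unscreened women with the outcome: 1033 − 281 = 752
unscreened women without the outcome: 2401 − 752 = 1649
risk, screened women = 281/2558 = 0.1099
risk, unscreened women = 752/2401 = 0.3132
RR = 0.1099 / 0.3132 = 0.351

RR: 0.351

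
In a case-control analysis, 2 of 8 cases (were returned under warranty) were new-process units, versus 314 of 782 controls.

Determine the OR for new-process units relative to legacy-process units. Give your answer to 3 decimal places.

0.497

odds, new-process units = 2/314 = 0.00637
odds, legacy-process units = 6/468 = 0.01282
OR = 0.00637 / 0.01282 = 0.497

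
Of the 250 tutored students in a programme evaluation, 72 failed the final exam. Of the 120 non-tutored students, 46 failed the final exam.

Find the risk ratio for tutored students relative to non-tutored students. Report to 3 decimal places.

0.751

risk, tutored students = 72/250 = 0.2880
risk, non-tutored students = 46/120 = 0.3833
RR = 0.2880 / 0.3833 = 0.751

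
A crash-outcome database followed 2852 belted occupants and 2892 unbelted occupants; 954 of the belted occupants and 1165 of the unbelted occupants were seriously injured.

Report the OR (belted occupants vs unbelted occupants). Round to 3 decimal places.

OR = 0.745

odds, belted occupants = 954/1898 = 0.5026
odds, unbelted occupants = 1165/1727 = 0.6746
OR = 0.5026 / 0.6746 = 0.745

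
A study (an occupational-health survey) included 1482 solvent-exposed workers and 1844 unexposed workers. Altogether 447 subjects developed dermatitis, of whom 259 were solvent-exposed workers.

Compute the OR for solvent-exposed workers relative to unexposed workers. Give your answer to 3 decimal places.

1.865

solvent-exposed workers without the outcome: 1482 − 259 = 1223
unexposed workers with the outcome: 447 − 259 = 188
unexposed workers without the outcome: 1844 − 188 = 1656
OR = (259 × 1656) / (1223 × 188) = 428904/229924 ≈ 1.865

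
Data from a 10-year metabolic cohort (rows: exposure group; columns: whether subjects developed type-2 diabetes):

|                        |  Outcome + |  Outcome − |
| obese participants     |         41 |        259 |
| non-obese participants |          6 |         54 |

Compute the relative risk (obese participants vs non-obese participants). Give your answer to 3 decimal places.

risk, obese participants = 41/300 = 0.1367
risk, non-obese participants = 6/60 = 0.1000
RR = 0.1367 / 0.1000 = 1.367

RR ≈ 1.367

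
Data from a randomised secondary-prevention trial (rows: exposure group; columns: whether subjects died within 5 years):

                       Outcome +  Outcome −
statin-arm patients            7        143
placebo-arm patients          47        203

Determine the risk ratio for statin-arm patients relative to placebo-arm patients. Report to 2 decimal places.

RR: 0.25

risk, statin-arm patients = 7/150 = 0.04667
risk, placebo-arm patients = 47/250 = 0.18800
RR = 0.04667 / 0.18800 = 0.25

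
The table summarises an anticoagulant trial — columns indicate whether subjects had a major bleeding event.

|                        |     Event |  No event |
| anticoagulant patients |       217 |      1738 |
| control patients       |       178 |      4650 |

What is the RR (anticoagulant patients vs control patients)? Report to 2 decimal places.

3.01

risk, anticoagulant patients = 217/1955 = 0.11100
risk, control patients = 178/4828 = 0.03687
RR = 0.11100 / 0.03687 = 3.01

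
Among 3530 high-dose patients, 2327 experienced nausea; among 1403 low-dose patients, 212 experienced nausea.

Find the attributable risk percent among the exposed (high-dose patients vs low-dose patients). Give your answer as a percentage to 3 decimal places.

risk, high-dose patients = 2327/3530 = 0.6592
risk, low-dose patients = 212/1403 = 0.1511
AR% = (0.6592 − 0.1511) / 0.6592 = 0.7708 → 77.078%

77.078%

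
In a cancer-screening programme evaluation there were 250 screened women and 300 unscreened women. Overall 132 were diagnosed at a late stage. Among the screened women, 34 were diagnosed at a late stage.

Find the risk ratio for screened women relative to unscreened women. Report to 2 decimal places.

screened women without the outcome: 250 − 34 = 216
unscreened women with the outcome: 132 − 34 = 98
unscreened women without the outcome: 300 − 98 = 202
risk, screened women = 34/250 = 0.1360
risk, unscreened women = 98/300 = 0.3267
RR = 0.1360 / 0.3267 = 0.42

0.42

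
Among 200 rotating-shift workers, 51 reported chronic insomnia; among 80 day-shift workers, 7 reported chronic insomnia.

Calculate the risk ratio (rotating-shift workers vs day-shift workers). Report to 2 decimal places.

2.91

risk, rotating-shift workers = 51/200 = 0.2550
risk, day-shift workers = 7/80 = 0.0875
RR = 0.2550 / 0.0875 = 2.91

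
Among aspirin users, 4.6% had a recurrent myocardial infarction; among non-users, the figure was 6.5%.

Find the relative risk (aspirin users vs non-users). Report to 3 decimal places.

RR = 0.04600 / 0.06500 = 0.708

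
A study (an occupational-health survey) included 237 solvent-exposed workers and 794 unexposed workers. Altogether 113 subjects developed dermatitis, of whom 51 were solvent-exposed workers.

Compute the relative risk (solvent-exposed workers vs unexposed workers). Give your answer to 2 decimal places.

2.76

solvent-exposed workers without the outcome: 237 − 51 = 186
unexposed workers with the outcome: 113 − 51 = 62
unexposed workers without the outcome: 794 − 62 = 732
risk, solvent-exposed workers = 51/237 = 0.2152
risk, unexposed workers = 62/794 = 0.0781
RR = 0.2152 / 0.0781 = 2.76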